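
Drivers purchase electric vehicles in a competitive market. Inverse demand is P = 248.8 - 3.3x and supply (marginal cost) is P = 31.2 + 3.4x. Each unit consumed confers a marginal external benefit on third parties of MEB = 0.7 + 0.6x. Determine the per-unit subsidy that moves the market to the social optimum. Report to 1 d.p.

Social marginal benefit = demand + MEB = 249.5 - 2.7x.
Set SMB = MC: 249.5 - 2.7x = 31.2 + 3.4x → x* = 35.7869.
The Pigouvian subsidy equals MEB at x*: 0.7 + 0.6×35.7869 = 22.1721.

subsidy = 22.2 per unit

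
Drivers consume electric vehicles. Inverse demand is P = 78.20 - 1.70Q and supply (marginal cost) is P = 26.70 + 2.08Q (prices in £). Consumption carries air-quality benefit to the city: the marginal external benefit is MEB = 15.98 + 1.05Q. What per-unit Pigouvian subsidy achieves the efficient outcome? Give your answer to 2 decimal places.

Social marginal benefit = demand + MEB = 94.18 - 0.65Q.
Set SMB = MC: 94.18 - 0.65Q = 26.70 + 2.08Q → Q* = 24.7179.
The Pigouvian subsidy equals MEB at Q*: 15.98 + 1.05×24.7179 = 41.9338.

subsidy = £41.93 per unit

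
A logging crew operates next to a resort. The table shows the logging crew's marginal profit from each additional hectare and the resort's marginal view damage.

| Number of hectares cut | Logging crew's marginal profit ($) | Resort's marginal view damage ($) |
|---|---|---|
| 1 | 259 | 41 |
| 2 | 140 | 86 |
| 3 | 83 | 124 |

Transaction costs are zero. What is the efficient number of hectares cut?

2

Bargaining reaches the level where marginal profit last exceeds marginal view damage.
That holds through level 2 (140 ≥ 86) but not at 3 (83 < 124).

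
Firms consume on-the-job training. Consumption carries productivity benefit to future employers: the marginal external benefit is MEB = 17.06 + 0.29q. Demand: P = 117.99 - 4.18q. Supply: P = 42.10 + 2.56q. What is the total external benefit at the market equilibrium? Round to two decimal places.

Market equilibrium (private): 42.10 + 2.56q = 117.99 - 4.18q → q_m = 11.2596.
Total external benefit = ∫₀^{q_m} (17.06 + 0.29q) dq = 17.06×11.2596 + ½×0.29×11.2596² = 210.4717.

210.47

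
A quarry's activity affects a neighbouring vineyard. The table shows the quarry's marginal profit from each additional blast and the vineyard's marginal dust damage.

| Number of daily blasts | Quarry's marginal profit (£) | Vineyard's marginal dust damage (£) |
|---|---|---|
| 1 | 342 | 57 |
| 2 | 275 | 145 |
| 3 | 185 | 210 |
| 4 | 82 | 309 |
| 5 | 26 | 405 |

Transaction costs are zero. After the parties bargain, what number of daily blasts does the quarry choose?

Bargaining reaches the level where marginal profit last exceeds marginal dust damage.
That holds through level 2 (275 ≥ 145) but not at 3 (185 < 210).

2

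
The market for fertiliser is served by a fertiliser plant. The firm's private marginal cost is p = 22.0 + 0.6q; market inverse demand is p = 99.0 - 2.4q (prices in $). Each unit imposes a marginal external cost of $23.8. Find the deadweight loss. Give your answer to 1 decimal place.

DWL = $94.4

Market equilibrium (private): 22.0 + 0.6q = 99.0 - 2.4q → q_m = 25.6667.
Social marginal cost = private MC + MEC = 45.8 + 0.6q.
Set SMC = demand: 45.8 + 0.6q = 99.0 - 2.4q → q* = 17.7333.
The loss is the area between SMC and demand from q* to q_m; with linear curves that's a triangle of height MEC(q_m).
DWL = ½ × 7.9334 × 23.8000 = 94.4075.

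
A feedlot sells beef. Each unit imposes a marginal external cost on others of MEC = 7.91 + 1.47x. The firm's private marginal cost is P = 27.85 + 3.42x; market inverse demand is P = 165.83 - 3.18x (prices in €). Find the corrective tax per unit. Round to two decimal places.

tax = €31.60 per unit

Social marginal cost = private MC + MEC = 35.76 + 4.89x.
Set SMC = demand: 35.76 + 4.89x = 165.83 - 3.18x → x* = 16.1177.
The Pigouvian tax equals MEC at x*: 7.91 + 1.47×16.1177 = 31.6030.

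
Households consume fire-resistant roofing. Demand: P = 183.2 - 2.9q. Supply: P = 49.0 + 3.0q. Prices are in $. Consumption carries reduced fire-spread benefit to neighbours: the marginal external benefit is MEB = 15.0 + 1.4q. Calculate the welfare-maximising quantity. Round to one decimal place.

Social marginal benefit = demand + MEB = 198.2 - 1.5q.
Set SMB = MC: 198.2 - 1.5q = 49.0 + 3.0q → q* = 33.1556.

q* = 33.2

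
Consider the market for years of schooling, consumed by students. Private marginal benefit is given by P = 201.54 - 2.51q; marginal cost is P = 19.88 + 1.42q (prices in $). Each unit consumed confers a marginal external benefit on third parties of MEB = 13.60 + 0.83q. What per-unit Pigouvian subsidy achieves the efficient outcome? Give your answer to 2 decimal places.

subsidy = $65.88 per unit

Social marginal benefit = demand + MEB = 215.14 - 1.68q.
Set SMB = MC: 215.14 - 1.68q = 19.88 + 1.42q → q* = 62.9871.
The Pigouvian subsidy equals MEB at q*: 13.60 + 0.83×62.9871 = 65.8793.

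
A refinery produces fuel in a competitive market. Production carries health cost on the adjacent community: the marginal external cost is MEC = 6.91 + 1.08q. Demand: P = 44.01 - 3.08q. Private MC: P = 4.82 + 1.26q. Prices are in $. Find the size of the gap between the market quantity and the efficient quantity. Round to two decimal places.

Market equilibrium (private): 4.82 + 1.26q = 44.01 - 3.08q → q_m = 9.0300.
Social marginal cost = private MC + MEC = 11.73 + 2.34q.
Set SMC = demand: 11.73 + 2.34q = 44.01 - 3.08q → q* = 5.9557.
Gap = |9.0300 − 5.9557| = 3.0743.

3.07 units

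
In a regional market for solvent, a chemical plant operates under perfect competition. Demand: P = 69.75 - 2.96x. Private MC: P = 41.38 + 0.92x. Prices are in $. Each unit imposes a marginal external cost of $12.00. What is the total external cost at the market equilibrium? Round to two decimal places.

$87.74

Market equilibrium (private): 41.38 + 0.92x = 69.75 - 2.96x → x_m = 7.3119.
Total external cost = MEC × x_m = 12.00 × 7.3119 = 87.7428.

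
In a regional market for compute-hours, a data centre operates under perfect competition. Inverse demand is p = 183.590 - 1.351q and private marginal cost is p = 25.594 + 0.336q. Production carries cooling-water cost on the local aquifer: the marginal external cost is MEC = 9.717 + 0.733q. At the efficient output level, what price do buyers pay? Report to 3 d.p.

P = 100.811

Social marginal cost = private MC + MEC = 35.311 + 1.069q.
Set SMC = demand: 35.311 + 1.069q = 183.590 - 1.351q → q* = 61.2723.
Consumer price on the demand curve at q*: 183.590 − 1.351×61.2723 = 100.8111.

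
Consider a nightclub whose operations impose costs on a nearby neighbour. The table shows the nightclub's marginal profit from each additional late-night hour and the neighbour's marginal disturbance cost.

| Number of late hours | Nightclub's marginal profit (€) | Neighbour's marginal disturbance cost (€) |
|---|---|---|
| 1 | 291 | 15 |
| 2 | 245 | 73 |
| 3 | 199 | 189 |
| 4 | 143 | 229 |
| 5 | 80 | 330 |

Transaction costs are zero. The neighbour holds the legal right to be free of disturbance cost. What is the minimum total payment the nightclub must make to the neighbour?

€277

Efficient level: marginal profit ≥ marginal disturbance cost through level 3, so k* = 3.
With the neighbour holding the right, the nightclub must at least compensate total damage at k*: 15 + 73 + 189 = 277.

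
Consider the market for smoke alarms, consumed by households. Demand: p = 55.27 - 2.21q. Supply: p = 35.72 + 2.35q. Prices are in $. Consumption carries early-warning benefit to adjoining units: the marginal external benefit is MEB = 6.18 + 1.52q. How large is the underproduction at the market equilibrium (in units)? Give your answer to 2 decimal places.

4.18 units

Market equilibrium (private): 35.72 + 2.35q = 55.27 - 2.21q → q_m = 4.2873.
Social marginal benefit = demand + MEB = 61.45 - 0.69q.
Set SMB = MC: 61.45 - 0.69q = 35.72 + 2.35q → q* = 8.4638.
Gap = |4.2873 − 8.4638| = 4.1765.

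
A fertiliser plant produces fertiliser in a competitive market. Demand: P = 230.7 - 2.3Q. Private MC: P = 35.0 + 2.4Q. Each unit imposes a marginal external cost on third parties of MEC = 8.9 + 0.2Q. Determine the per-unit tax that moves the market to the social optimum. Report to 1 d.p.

tax = 16.5 per unit

Social marginal cost = private MC + MEC = 43.9 + 2.6Q.
Set SMC = demand: 43.9 + 2.6Q = 230.7 - 2.3Q → Q* = 38.1224.
The Pigouvian tax equals MEC at Q*: 8.9 + 0.2×38.1224 = 16.5245.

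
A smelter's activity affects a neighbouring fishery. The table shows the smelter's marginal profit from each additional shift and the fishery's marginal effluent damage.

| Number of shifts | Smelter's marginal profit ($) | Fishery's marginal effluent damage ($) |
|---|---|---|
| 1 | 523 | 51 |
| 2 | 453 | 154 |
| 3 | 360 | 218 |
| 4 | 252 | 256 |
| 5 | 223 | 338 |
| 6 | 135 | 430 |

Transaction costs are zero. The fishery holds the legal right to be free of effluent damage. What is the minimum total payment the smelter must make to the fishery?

Efficient level: marginal profit ≥ marginal effluent damage through level 3, so k* = 3.
With the fishery holding the right, the smelter must at least compensate total damage at k*: 51 + 154 + 218 = 423.

$423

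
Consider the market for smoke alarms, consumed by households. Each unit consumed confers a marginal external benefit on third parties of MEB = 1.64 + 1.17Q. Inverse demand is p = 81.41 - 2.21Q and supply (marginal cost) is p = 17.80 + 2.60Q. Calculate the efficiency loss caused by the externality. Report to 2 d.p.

Market equilibrium (private): 17.80 + 2.60Q = 81.41 - 2.21Q → Q_m = 13.2245.
Social marginal benefit = demand + MEB = 83.05 - 1.04Q.
Set SMB = MC: 83.05 - 1.04Q = 17.80 + 2.60Q → Q* = 17.9258.
The loss is the area between SMB and MC from Q* to Q_m; with linear curves that's a triangle of height MEB(Q_m).
DWL = ½ × 4.7013 × 17.1127 = 40.2260.

DWL = 40.23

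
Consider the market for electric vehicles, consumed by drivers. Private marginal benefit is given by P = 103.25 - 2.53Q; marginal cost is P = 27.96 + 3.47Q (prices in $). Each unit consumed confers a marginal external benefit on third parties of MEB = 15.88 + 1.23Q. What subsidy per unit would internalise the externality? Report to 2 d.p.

subsidy = $39.39 per unit

Social marginal benefit = demand + MEB = 119.13 - 1.30Q.
Set SMB = MC: 119.13 - 1.30Q = 27.96 + 3.47Q → Q* = 19.1132.
The Pigouvian subsidy equals MEB at Q*: 15.88 + 1.23×19.1132 = 39.3892.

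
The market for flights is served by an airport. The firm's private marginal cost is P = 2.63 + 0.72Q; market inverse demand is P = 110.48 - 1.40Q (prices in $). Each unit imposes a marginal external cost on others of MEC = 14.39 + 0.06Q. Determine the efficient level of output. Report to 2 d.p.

Q* = 42.87

Social marginal cost = private MC + MEC = 17.02 + 0.78Q.
Set SMC = demand: 17.02 + 0.78Q = 110.48 - 1.40Q → Q* = 42.8716.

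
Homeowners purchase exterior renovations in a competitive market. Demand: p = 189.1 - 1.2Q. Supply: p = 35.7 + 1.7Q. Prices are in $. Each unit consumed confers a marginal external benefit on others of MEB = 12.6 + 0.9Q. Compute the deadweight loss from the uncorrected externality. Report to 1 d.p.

Market equilibrium (private): 35.7 + 1.7Q = 189.1 - 1.2Q → Q_m = 52.8966.
Social marginal benefit = demand + MEB = 201.7 - 0.3Q.
Set SMB = MC: 201.7 - 0.3Q = 35.7 + 1.7Q → Q* = 83.0000.
Height of the DWL triangle at Q_m is SMB(Q_m) − MC(Q_m) = MEB(Q_m) = 60.2069.
DWL = ½ × 30.1034 × 60.2069 = 906.2162.

DWL = $906.2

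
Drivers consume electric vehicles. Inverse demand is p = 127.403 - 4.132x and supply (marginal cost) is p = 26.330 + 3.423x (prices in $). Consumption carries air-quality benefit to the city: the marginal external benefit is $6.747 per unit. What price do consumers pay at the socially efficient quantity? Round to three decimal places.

P = $68.434

Social marginal benefit = demand + MEB = 134.150 - 4.132x.
Set SMB = MC: 134.150 - 4.132x = 26.330 + 3.423x → x* = 14.2713.
Consumer price on the demand curve at x*: 127.403 − 4.132×14.2713 = 68.4340.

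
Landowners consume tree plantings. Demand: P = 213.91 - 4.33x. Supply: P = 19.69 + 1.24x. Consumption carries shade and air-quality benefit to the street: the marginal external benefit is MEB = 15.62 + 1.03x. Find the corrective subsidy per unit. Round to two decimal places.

Social marginal benefit = demand + MEB = 229.53 - 3.30x.
Set SMB = MC: 229.53 - 3.30x = 19.69 + 1.24x → x* = 46.2203.
The Pigouvian subsidy equals MEB at x*: 15.62 + 1.03×46.2203 = 63.2269.

subsidy = 63.23 per unit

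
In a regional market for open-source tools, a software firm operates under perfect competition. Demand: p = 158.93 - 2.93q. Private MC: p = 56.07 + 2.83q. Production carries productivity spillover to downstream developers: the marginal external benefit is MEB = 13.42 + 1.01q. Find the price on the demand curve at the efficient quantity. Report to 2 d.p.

Social marginal cost = private MC − MEB = 42.65 + 1.82q.
Set SMC = demand: 42.65 + 1.82q = 158.93 - 2.93q → q* = 24.4800.
Consumer price on the demand curve at q*: 158.93 − 2.93×24.4800 = 87.2036.

P = 87.20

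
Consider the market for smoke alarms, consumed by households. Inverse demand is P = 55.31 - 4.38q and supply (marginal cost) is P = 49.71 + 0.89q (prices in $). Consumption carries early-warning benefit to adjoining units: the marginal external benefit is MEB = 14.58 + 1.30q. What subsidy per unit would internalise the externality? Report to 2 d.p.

Social marginal benefit = demand + MEB = 69.89 - 3.08q.
Set SMB = MC: 69.89 - 3.08q = 49.71 + 0.89q → q* = 5.0831.
The Pigouvian subsidy equals MEB at q*: 14.58 + 1.30×5.0831 = 21.1880.

subsidy = $21.19 per unit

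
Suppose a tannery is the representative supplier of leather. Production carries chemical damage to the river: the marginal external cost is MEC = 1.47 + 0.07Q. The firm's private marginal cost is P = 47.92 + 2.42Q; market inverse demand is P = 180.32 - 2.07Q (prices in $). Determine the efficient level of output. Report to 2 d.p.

Q* = 28.71

Social marginal cost = private MC + MEC = 49.39 + 2.49Q.
Set SMC = demand: 49.39 + 2.49Q = 180.32 - 2.07Q → Q* = 28.7127.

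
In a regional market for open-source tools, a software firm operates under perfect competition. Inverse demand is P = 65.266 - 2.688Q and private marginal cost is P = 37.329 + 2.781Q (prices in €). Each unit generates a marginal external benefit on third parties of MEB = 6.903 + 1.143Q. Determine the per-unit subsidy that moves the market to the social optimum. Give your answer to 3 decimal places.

Social marginal cost = private MC − MEB = 30.426 + 1.638Q.
Set SMC = demand: 30.426 + 1.638Q = 65.266 - 2.688Q → Q* = 8.0536.
The Pigouvian subsidy equals MEB at Q*: 6.903 + 1.143×8.0536 = 16.1083.

subsidy = €16.108 per unit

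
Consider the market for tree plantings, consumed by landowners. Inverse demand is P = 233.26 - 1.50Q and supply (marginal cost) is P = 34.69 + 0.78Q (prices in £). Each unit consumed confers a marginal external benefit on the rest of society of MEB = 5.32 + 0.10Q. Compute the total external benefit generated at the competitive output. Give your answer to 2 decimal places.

Market equilibrium (private): 34.69 + 0.78Q = 233.26 - 1.50Q → Q_m = 87.0921.
Total external benefit = ∫₀^{Q_m} (5.32 + 0.10Q) dQ = 5.32×87.0921 + ½×0.10×87.0921² = 842.5817.

£842.58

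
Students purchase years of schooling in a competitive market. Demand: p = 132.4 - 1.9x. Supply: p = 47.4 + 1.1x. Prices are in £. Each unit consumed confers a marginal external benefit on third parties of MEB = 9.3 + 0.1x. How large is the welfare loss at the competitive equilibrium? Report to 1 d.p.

Market equilibrium (private): 47.4 + 1.1x = 132.4 - 1.9x → x_m = 28.3333.
Social marginal benefit = demand + MEB = 141.7 - 1.8x.
Set SMB = MC: 141.7 - 1.8x = 47.4 + 1.1x → x* = 32.5172.
The welfare-loss triangle has base |x_m − x*| and height MEB(x_m) (the vertical gap between SMB and MC is zero at x* and MEB at x_m).
DWL = ½ × 4.1839 × 12.1333 = 25.3823.

DWL = £25.4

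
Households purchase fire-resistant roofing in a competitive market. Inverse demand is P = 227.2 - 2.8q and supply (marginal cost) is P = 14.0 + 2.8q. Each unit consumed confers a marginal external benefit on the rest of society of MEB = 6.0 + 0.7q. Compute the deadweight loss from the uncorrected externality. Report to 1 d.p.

DWL = 108.8

Market equilibrium (private): 14.0 + 2.8q = 227.2 - 2.8q → q_m = 38.0714.
Social marginal benefit = demand + MEB = 233.2 - 2.1q.
Set SMB = MC: 233.2 - 2.1q = 14.0 + 2.8q → q* = 44.7347.
Height of the DWL triangle at q_m is SMB(q_m) − MC(q_m) = MEB(q_m) = 32.6500.
DWL = ½ × 6.6633 × 32.6500 = 108.7784.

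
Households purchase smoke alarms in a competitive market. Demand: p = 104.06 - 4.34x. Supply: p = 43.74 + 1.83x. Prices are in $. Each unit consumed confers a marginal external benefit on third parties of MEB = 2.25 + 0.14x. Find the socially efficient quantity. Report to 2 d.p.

Social marginal benefit = demand + MEB = 106.31 - 4.20x.
Set SMB = MC: 106.31 - 4.20x = 43.74 + 1.83x → x* = 10.3765.

x* = 10.38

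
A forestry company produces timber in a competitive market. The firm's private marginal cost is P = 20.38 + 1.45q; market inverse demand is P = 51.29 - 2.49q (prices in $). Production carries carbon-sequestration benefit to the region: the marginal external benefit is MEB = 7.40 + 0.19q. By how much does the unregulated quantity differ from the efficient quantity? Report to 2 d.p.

Market equilibrium (private): 20.38 + 1.45q = 51.29 - 2.49q → q_m = 7.8452.
Social marginal cost = private MC − MEB = 12.98 + 1.26q.
Set SMC = demand: 12.98 + 1.26q = 51.29 - 2.49q → q* = 10.2160.
Gap = |7.8452 − 10.2160| = 2.3708.

2.37 units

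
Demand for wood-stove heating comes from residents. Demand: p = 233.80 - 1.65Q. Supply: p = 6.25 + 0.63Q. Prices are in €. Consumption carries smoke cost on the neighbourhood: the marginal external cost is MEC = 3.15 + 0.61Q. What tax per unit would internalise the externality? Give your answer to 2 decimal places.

Social marginal benefit = demand − MEC = 230.65 - 2.26Q.
Set SMB = MC: 230.65 - 2.26Q = 6.25 + 0.63Q → Q* = 77.6471.
The Pigouvian tax equals MEC at Q*: 3.15 + 0.61×77.6471 = 50.5147.

tax = €50.51 per unit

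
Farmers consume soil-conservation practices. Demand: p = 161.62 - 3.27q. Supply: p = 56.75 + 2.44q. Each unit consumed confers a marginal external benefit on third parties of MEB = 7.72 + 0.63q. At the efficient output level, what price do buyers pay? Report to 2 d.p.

Social marginal benefit = demand + MEB = 169.34 - 2.64q.
Set SMB = MC: 169.34 - 2.64q = 56.75 + 2.44q → q* = 22.1634.
Consumer price on the demand curve at q*: 161.62 − 3.27×22.1634 = 89.1457.

P = 89.15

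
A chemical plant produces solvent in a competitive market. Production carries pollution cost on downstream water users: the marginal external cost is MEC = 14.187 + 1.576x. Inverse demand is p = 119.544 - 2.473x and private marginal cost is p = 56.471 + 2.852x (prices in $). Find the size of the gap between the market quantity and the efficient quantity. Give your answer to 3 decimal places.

Market equilibrium (private): 56.471 + 2.852x = 119.544 - 2.473x → x_m = 11.8447.
Social marginal cost = private MC + MEC = 70.658 + 4.428x.
Set SMC = demand: 70.658 + 4.428x = 119.544 - 2.473x → x* = 7.0839.
Gap = |11.8447 − 7.0839| = 4.7608.

4.761 units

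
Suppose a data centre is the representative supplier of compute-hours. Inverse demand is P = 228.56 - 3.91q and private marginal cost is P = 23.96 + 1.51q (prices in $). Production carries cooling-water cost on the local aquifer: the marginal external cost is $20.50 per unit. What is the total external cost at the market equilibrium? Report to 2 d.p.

$773.86

Market equilibrium (private): 23.96 + 1.51q = 228.56 - 3.91q → q_m = 37.7491.
Total external cost = MEC × q_m = 20.50 × 37.7491 = 773.8566.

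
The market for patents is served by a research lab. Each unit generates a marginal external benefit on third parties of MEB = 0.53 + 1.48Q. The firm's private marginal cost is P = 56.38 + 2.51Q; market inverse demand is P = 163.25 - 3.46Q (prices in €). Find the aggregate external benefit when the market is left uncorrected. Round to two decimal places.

€246.62

Market equilibrium (private): 56.38 + 2.51Q = 163.25 - 3.46Q → Q_m = 17.9012.
Total external benefit = ∫₀^{Q_m} (0.53 + 1.48Q) dQ = 0.53×17.9012 + ½×1.48×17.9012² = 246.6228.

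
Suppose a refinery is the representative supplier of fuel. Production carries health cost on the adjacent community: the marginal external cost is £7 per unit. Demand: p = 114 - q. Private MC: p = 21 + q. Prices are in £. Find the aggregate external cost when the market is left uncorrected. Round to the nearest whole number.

£326

Market equilibrium (private): 21 + q = 114 - q → q_m = 46.5000.
Total external cost = MEC × q_m = 7 × 46.5000 = 325.5000.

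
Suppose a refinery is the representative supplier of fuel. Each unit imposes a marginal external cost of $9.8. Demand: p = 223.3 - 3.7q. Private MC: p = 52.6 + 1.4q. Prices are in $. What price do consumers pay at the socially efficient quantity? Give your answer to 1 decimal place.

Social marginal cost = private MC + MEC = 62.4 + 1.4q.
Set SMC = demand: 62.4 + 1.4q = 223.3 - 3.7q → q* = 31.5490.
Consumer price on the demand curve at q*: 223.3 − 3.7×31.5490 = 106.5687.

P = $106.6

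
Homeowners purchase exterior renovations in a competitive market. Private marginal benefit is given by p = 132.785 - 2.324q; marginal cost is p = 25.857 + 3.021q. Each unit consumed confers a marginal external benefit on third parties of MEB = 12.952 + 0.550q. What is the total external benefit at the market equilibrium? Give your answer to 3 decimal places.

369.165

Market equilibrium (private): 25.857 + 3.021q = 132.785 - 2.324q → q_m = 20.0052.
Total external benefit = ∫₀^{q_m} (12.952 + 0.550q) dq = 12.952×20.0052 + ½×0.550×20.0052² = 369.1646.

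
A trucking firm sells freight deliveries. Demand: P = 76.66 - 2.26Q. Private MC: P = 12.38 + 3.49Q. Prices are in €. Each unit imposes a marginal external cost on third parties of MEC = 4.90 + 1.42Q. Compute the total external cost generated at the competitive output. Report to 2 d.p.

€143.51

Market equilibrium (private): 12.38 + 3.49Q = 76.66 - 2.26Q → Q_m = 11.1791.
Total external cost = ∫₀^{Q_m} (4.90 + 1.42Q) dQ = 4.90×11.1791 + ½×1.42×11.1791² = 143.5079.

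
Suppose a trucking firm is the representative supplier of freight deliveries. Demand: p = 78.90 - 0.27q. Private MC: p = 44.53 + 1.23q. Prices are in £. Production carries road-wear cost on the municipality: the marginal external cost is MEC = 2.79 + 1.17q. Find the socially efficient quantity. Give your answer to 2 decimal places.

Social marginal cost = private MC + MEC = 47.32 + 2.40q.
Set SMC = demand: 47.32 + 2.40q = 78.90 - 0.27q → q* = 11.8277.

q* = 11.83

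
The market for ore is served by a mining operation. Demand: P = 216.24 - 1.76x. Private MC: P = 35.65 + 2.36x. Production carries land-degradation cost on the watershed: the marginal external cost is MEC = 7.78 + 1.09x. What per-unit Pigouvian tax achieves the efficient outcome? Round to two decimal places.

tax = 43.93 per unit

Social marginal cost = private MC + MEC = 43.43 + 3.45x.
Set SMC = demand: 43.43 + 3.45x = 216.24 - 1.76x → x* = 33.1689.
The Pigouvian tax equals MEC at x*: 7.78 + 1.09×33.1689 = 43.9341.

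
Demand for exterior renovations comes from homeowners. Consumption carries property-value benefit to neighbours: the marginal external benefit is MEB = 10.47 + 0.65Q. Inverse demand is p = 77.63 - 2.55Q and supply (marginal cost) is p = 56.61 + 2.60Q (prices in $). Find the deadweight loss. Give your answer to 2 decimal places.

Market equilibrium (private): 56.61 + 2.60Q = 77.63 - 2.55Q → Q_m = 4.0816.
Social marginal benefit = demand + MEB = 88.10 - 1.90Q.
Set SMB = MC: 88.10 - 1.90Q = 56.61 + 2.60Q → Q* = 6.9978.
Between Q* and Q_m the wedge SMB − MC runs linearly from 0 to MEB(Q_m), so the loss is a triangle.
DWL = ½ × 2.9162 × 13.1230 = 19.1346.

DWL = $19.13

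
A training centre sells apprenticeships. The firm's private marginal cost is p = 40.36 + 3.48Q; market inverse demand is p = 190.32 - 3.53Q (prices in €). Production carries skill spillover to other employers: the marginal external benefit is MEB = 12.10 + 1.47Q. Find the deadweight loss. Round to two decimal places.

DWL = €171.15

Market equilibrium (private): 40.36 + 3.48Q = 190.32 - 3.53Q → Q_m = 21.3923.
Social marginal cost = private MC − MEB = 28.26 + 2.01Q.
Set SMC = demand: 28.26 + 2.01Q = 190.32 - 3.53Q → Q* = 29.2527.
Height of the DWL triangle at Q_m is demand(Q_m) − SMC(Q_m) = MEB(Q_m) = 43.5467.
DWL = ½ × 7.8604 × 43.5467 = 171.1472.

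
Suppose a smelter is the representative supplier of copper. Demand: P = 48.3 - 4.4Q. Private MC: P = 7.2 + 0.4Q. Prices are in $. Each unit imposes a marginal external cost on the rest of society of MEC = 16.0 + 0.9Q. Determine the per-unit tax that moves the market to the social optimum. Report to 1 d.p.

Social marginal cost = private MC + MEC = 23.2 + 1.3Q.
Set SMC = demand: 23.2 + 1.3Q = 48.3 - 4.4Q → Q* = 4.4035.
The Pigouvian tax equals MEC at Q*: 16.0 + 0.9×4.4035 = 19.9632.

tax = $20.0 per unit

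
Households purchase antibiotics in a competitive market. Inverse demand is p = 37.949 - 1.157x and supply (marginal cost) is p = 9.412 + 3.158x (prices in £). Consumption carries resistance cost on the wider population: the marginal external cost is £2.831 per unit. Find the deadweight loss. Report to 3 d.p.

Market equilibrium (private): 9.412 + 3.158x = 37.949 - 1.157x → x_m = 6.6134.
Social marginal benefit = demand − MEC = 35.118 - 1.157x.
Set SMB = MC: 35.118 - 1.157x = 9.412 + 3.158x → x* = 5.9574.
The loss is the area between SMB and MC from x* to x_m; with linear curves that's a triangle of height MEC(x_m).
DWL = ½ × 0.6560 × 2.8310 = 0.9286.

DWL = £0.929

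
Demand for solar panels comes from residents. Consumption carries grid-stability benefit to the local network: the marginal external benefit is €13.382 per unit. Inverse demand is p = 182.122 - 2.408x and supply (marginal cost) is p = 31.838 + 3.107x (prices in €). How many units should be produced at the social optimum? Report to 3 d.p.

x* = 29.677

Social marginal benefit = demand + MEB = 195.504 - 2.408x.
Set SMB = MC: 195.504 - 2.408x = 31.838 + 3.107x → x* = 29.6765.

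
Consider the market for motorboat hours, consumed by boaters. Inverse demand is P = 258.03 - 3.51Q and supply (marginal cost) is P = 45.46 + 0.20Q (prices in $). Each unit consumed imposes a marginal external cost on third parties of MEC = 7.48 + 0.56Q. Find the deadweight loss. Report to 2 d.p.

DWL = $183.31

Market equilibrium (private): 45.46 + 0.20Q = 258.03 - 3.51Q → Q_m = 57.2965.
Social marginal benefit = demand − MEC = 250.55 - 4.07Q.
Set SMB = MC: 250.55 - 4.07Q = 45.46 + 0.20Q → Q* = 48.0304.
The loss is the area between SMB and MC from Q* to Q_m; with linear curves that's a triangle of height MEC(Q_m).
DWL = ½ × 9.2661 × 39.5660 = 183.3113.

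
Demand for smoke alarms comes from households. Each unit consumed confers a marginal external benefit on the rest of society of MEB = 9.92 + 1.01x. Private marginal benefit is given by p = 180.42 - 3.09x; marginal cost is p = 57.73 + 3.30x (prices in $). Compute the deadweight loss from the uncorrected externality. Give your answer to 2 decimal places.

Market equilibrium (private): 57.73 + 3.30x = 180.42 - 3.09x → x_m = 19.2003.
Social marginal benefit = demand + MEB = 190.34 - 2.08x.
Set SMB = MC: 190.34 - 2.08x = 57.73 + 3.30x → x* = 24.6487.
The loss is the area between SMB and MC from x* to x_m; with linear curves that's a triangle of height MEB(x_m).
DWL = ½ × 5.4484 × 29.3123 = 79.8526.

DWL = $79.85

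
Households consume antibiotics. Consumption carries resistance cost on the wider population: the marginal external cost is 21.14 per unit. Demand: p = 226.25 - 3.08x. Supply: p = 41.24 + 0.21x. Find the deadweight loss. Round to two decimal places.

DWL = 67.92

Market equilibrium (private): 41.24 + 0.21x = 226.25 - 3.08x → x_m = 56.2340.
Social marginal benefit = demand − MEC = 205.11 - 3.08x.
Set SMB = MC: 205.11 - 3.08x = 41.24 + 0.21x → x* = 49.8085.
The loss is the area between SMB and MC from x* to x_m; with linear curves that's a triangle of height MEC(x_m).
DWL = ½ × 6.4255 × 21.1400 = 67.9175.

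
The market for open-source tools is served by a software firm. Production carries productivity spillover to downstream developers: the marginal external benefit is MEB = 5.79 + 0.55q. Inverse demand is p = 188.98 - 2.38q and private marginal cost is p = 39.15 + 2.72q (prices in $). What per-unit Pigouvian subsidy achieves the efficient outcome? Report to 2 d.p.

subsidy = $24.60 per unit

Social marginal cost = private MC − MEB = 33.36 + 2.17q.
Set SMC = demand: 33.36 + 2.17q = 188.98 - 2.38q → q* = 34.2022.
The Pigouvian subsidy equals MEB at q*: 5.79 + 0.55×34.2022 = 24.6012.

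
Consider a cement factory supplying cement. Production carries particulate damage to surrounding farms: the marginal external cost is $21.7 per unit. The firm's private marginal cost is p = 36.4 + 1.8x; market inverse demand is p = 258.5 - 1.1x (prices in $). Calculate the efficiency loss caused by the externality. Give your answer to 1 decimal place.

Market equilibrium (private): 36.4 + 1.8x = 258.5 - 1.1x → x_m = 76.5862.
Social marginal cost = private MC + MEC = 58.1 + 1.8x.
Set SMC = demand: 58.1 + 1.8x = 258.5 - 1.1x → x* = 69.1034.
Height of the DWL triangle at x_m is SMC(x_m) − demand(x_m) = MEC(x_m) = 21.7000.
DWL = ½ × 7.4828 × 21.7000 = 81.1884.

DWL = $81.2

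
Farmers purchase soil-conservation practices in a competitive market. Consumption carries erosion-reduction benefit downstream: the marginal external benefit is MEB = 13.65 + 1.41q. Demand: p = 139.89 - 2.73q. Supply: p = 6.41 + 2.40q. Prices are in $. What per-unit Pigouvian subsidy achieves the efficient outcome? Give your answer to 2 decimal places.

Social marginal benefit = demand + MEB = 153.54 - 1.32q.
Set SMB = MC: 153.54 - 1.32q = 6.41 + 2.40q → q* = 39.5511.
The Pigouvian subsidy equals MEB at q*: 13.65 + 1.41×39.5511 = 69.4171.

subsidy = $69.42 per unit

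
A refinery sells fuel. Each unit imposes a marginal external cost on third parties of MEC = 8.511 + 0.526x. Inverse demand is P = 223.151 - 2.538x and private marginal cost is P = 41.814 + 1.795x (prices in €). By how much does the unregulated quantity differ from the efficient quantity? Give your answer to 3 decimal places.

Market equilibrium (private): 41.814 + 1.795x = 223.151 - 2.538x → x_m = 41.8502.
Social marginal cost = private MC + MEC = 50.325 + 2.321x.
Set SMC = demand: 50.325 + 2.321x = 223.151 - 2.538x → x* = 35.5682.
Gap = |41.8502 − 35.5682| = 6.2820.

6.282 units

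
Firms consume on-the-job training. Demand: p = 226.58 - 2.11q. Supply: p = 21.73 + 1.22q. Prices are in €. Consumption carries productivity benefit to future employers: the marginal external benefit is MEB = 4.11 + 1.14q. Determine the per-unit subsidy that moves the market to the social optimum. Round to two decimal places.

subsidy = €112.88 per unit

Social marginal benefit = demand + MEB = 230.69 - 0.97q.
Set SMB = MC: 230.69 - 0.97q = 21.73 + 1.22q → q* = 95.4155.
The Pigouvian subsidy equals MEB at q*: 4.11 + 1.14×95.4155 = 112.8837.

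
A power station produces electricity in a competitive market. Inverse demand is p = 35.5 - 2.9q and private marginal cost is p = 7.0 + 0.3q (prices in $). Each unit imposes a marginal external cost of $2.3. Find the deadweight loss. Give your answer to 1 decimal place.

Market equilibrium (private): 7.0 + 0.3q = 35.5 - 2.9q → q_m = 8.9063.
Social marginal cost = private MC + MEC = 9.3 + 0.3q.
Set SMC = demand: 9.3 + 0.3q = 35.5 - 2.9q → q* = 8.1875.
The welfare-loss triangle has base |q_m − q*| and height MEC(q_m) (the vertical gap between SMC and demand is zero at q* and MEC at q_m).
DWL = ½ × 0.7188 × 2.3000 = 0.8266.

DWL = $0.8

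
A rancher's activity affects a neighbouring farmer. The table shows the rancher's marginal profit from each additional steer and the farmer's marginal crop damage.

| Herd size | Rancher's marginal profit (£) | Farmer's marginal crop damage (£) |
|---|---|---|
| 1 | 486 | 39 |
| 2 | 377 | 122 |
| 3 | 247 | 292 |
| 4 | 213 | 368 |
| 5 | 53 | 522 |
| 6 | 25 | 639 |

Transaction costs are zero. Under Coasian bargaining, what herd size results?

Bargaining reaches the level where marginal profit last exceeds marginal crop damage.
That holds through level 2 (377 ≥ 122) but not at 3 (247 < 292).

2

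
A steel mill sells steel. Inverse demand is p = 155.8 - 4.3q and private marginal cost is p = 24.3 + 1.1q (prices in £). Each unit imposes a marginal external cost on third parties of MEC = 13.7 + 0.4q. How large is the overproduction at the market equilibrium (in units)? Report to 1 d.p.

4.0 units

Market equilibrium (private): 24.3 + 1.1q = 155.8 - 4.3q → q_m = 24.3519.
Social marginal cost = private MC + MEC = 38.0 + 1.5q.
Set SMC = demand: 38.0 + 1.5q = 155.8 - 4.3q → q* = 20.3103.
Gap = |24.3519 − 20.3103| = 4.0416.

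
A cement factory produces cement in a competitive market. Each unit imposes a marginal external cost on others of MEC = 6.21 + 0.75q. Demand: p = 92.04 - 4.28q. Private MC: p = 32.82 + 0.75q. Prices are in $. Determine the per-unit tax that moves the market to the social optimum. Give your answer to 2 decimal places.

tax = $13.09 per unit

Social marginal cost = private MC + MEC = 39.03 + 1.50q.
Set SMC = demand: 39.03 + 1.50q = 92.04 - 4.28q → q* = 9.1713.
The Pigouvian tax equals MEC at q*: 6.21 + 0.75×9.1713 = 13.0885.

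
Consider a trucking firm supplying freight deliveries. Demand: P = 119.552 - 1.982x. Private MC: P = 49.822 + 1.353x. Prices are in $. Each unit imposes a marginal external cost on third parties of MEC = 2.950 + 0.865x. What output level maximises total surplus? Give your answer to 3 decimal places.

Social marginal cost = private MC + MEC = 52.772 + 2.218x.
Set SMC = demand: 52.772 + 2.218x = 119.552 - 1.982x → x* = 15.9000.

x* = 15.900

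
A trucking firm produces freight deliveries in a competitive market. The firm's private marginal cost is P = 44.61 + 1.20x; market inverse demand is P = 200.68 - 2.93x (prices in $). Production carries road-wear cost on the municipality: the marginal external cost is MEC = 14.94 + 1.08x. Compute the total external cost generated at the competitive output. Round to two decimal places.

Market equilibrium (private): 44.61 + 1.20x = 200.68 - 2.93x → x_m = 37.7893.
Total external cost = ∫₀^{x_m} (14.94 + 1.08x) dx = 14.94×37.7893 + ½×1.08×37.7893² = 1335.7090.

$1335.71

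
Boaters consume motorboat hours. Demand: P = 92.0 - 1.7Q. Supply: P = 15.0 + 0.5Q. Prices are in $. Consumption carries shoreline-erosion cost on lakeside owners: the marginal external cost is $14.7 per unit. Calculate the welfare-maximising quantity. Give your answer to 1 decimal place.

Social marginal benefit = demand − MEC = 77.3 - 1.7Q.
Set SMB = MC: 77.3 - 1.7Q = 15.0 + 0.5Q → Q* = 28.3182.

Q* = 28.3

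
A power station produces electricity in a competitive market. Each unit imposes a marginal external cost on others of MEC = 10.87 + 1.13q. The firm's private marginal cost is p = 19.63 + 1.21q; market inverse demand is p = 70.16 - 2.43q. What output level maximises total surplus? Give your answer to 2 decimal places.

Social marginal cost = private MC + MEC = 30.50 + 2.34q.
Set SMC = demand: 30.50 + 2.34q = 70.16 - 2.43q → q* = 8.3145.

q* = 8.31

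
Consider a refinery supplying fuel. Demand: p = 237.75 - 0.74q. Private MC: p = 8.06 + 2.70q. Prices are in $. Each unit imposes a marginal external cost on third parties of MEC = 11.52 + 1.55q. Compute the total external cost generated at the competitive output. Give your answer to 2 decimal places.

$4224.36

Market equilibrium (private): 8.06 + 2.70q = 237.75 - 0.74q → q_m = 66.7703.
Total external cost = ∫₀^{q_m} (11.52 + 1.55q) dq = 11.52×66.7703 + ½×1.55×66.7703² = 4224.3554.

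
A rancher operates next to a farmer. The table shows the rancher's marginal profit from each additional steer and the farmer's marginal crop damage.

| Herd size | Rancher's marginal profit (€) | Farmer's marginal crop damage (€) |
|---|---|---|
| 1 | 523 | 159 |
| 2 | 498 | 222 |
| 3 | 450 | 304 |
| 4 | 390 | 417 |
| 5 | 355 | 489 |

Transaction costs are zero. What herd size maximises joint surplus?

Bargaining reaches the level where marginal profit last exceeds marginal crop damage.
That holds through level 3 (450 ≥ 304) but not at 4 (390 < 417).

3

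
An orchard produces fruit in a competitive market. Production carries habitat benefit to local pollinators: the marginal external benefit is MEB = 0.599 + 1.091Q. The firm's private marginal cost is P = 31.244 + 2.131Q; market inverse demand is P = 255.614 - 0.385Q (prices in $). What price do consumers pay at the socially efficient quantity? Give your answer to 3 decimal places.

P = $194.833

Social marginal cost = private MC − MEB = 30.645 + 1.040Q.
Set SMC = demand: 30.645 + 1.040Q = 255.614 - 0.385Q → Q* = 157.8730.
Consumer price on the demand curve at Q*: 255.614 − 0.385×157.8730 = 194.8329.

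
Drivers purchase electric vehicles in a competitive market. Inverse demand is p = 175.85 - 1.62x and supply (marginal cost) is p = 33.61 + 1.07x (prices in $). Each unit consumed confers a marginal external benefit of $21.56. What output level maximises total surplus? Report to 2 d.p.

x* = 60.89

Social marginal benefit = demand + MEB = 197.41 - 1.62x.
Set SMB = MC: 197.41 - 1.62x = 33.61 + 1.07x → x* = 60.8922.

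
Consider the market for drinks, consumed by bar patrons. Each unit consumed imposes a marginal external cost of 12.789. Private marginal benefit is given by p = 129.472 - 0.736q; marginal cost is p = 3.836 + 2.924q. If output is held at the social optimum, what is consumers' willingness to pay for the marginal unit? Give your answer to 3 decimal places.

P = 106.779

Social marginal benefit = demand − MEC = 116.683 - 0.736q.
Set SMB = MC: 116.683 - 0.736q = 3.836 + 2.924q → q* = 30.8325.
Consumer price on the demand curve at q*: 129.472 − 0.736×30.8325 = 106.7793.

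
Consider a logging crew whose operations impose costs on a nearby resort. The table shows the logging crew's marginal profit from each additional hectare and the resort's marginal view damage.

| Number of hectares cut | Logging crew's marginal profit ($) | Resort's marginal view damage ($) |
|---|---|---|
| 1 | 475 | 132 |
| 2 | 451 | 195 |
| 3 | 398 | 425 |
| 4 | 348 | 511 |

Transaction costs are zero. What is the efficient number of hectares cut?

2

Bargaining reaches the level where marginal profit last exceeds marginal view damage.
That holds through level 2 (451 ≥ 195) but not at 3 (398 < 425).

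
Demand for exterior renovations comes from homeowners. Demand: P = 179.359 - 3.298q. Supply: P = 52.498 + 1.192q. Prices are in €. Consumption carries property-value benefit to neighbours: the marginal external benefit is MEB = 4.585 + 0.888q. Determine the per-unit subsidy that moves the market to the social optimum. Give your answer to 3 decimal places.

Social marginal benefit = demand + MEB = 183.944 - 2.410q.
Set SMB = MC: 183.944 - 2.410q = 52.498 + 1.192q → q* = 36.4925.
The Pigouvian subsidy equals MEB at q*: 4.585 + 0.888×36.4925 = 36.9903.

subsidy = €36.990 per unit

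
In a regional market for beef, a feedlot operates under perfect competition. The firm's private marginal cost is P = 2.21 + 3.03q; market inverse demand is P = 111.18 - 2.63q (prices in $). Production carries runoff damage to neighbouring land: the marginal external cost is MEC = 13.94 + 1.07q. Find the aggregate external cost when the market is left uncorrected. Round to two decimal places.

$466.69

Market equilibrium (private): 2.21 + 3.03q = 111.18 - 2.63q → q_m = 19.2527.
Total external cost = ∫₀^{q_m} (13.94 + 1.07q) dq = 13.94×19.2527 + ½×1.07×19.2527² = 466.6892.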